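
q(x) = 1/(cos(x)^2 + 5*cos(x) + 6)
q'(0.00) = 0.00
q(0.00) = 0.08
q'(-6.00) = 0.01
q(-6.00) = 0.09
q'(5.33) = -0.06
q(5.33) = 0.11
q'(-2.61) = -0.28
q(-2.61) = 0.41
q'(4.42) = -0.20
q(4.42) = 0.22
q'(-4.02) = 0.28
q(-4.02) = 0.31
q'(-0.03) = -0.00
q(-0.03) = 0.08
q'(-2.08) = -0.24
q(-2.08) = 0.26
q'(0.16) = 0.01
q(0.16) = 0.08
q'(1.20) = 0.08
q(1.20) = 0.13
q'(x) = (2*sin(x)*cos(x) + 5*sin(x))/(cos(x)^2 + 5*cos(x) + 6)^2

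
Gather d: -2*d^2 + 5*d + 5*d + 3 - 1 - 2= -2*d^2 + 10*d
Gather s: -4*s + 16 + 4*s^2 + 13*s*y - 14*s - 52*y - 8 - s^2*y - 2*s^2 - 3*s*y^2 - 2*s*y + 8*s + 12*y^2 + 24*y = s^2*(2 - y) + s*(-3*y^2 + 11*y - 10) + 12*y^2 - 28*y + 8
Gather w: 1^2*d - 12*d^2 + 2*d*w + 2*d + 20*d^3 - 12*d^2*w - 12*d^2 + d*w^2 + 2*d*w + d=20*d^3 - 24*d^2 + d*w^2 + 4*d + w*(-12*d^2 + 4*d)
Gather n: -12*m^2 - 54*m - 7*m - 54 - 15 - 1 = -12*m^2 - 61*m - 70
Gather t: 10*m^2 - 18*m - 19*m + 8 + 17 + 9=10*m^2 - 37*m + 34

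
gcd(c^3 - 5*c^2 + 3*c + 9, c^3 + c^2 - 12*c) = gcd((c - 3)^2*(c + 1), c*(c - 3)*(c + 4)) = c - 3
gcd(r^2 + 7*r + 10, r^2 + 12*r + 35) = r + 5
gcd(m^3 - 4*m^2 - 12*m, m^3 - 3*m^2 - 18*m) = m^2 - 6*m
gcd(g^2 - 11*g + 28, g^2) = 1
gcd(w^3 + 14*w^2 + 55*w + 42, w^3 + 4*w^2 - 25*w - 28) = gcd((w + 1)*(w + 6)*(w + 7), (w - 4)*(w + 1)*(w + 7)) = w^2 + 8*w + 7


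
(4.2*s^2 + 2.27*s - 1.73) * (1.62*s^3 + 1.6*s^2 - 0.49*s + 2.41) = 6.804*s^5 + 10.3974*s^4 - 1.2286*s^3 + 6.2417*s^2 + 6.3184*s - 4.1693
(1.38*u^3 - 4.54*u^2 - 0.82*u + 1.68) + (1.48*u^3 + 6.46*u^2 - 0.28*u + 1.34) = 2.86*u^3 + 1.92*u^2 - 1.1*u + 3.02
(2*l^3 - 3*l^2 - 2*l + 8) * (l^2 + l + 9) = 2*l^5 - l^4 + 13*l^3 - 21*l^2 - 10*l + 72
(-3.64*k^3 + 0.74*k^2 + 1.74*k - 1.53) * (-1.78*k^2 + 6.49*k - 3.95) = 6.4792*k^5 - 24.9408*k^4 + 16.0834*k^3 + 11.093*k^2 - 16.8027*k + 6.0435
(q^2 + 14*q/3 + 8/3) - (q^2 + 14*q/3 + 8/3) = 0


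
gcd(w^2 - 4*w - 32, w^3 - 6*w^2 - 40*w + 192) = w - 8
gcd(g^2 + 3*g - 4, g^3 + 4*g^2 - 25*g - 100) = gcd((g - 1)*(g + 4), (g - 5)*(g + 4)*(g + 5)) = g + 4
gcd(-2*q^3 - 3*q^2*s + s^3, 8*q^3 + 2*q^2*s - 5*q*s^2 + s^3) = 2*q^2 + q*s - s^2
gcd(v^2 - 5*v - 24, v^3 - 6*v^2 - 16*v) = v - 8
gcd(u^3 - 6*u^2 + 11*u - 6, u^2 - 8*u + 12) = u - 2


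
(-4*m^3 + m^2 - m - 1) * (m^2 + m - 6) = -4*m^5 - 3*m^4 + 24*m^3 - 8*m^2 + 5*m + 6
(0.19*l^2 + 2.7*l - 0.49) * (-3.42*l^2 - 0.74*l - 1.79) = -0.6498*l^4 - 9.3746*l^3 - 0.6623*l^2 - 4.4704*l + 0.8771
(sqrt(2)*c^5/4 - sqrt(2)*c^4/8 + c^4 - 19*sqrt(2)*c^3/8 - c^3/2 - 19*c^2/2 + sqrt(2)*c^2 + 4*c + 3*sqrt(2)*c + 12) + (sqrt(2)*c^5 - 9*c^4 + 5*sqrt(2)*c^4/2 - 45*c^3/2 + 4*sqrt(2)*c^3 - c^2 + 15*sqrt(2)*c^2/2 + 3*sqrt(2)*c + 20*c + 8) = 5*sqrt(2)*c^5/4 - 8*c^4 + 19*sqrt(2)*c^4/8 - 23*c^3 + 13*sqrt(2)*c^3/8 - 21*c^2/2 + 17*sqrt(2)*c^2/2 + 6*sqrt(2)*c + 24*c + 20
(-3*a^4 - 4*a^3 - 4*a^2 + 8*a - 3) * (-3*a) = 9*a^5 + 12*a^4 + 12*a^3 - 24*a^2 + 9*a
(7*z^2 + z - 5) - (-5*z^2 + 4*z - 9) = 12*z^2 - 3*z + 4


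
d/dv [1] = 0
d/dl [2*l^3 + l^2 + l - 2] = 6*l^2 + 2*l + 1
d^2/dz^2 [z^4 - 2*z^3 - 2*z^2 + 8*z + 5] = 12*z^2 - 12*z - 4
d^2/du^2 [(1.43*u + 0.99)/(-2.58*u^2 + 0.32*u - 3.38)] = (-(1.43*u + 0.99)*(5.16*u - 0.32)*(10.32*u - 0.64) + (22.1364*u + 4.1932)*(2.58*u^2 - 0.32*u + 3.38))/(2.58*u^2 - 0.32*u + 3.38)^3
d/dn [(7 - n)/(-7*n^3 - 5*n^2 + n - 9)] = (7*n^3 + 5*n^2 - n - (n - 7)*(21*n^2 + 10*n - 1) + 9)/(7*n^3 + 5*n^2 - n + 9)^2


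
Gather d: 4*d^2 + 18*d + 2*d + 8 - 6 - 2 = 4*d^2 + 20*d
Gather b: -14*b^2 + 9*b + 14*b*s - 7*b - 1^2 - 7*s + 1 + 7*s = -14*b^2 + b*(14*s + 2)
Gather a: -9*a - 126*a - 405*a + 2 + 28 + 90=120 - 540*a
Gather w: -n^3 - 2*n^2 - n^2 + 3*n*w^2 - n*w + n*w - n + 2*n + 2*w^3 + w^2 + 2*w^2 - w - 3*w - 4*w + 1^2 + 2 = -n^3 - 3*n^2 + n + 2*w^3 + w^2*(3*n + 3) - 8*w + 3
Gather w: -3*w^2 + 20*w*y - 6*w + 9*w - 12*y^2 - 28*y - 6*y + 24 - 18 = -3*w^2 + w*(20*y + 3) - 12*y^2 - 34*y + 6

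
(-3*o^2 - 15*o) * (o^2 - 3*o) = -3*o^4 - 6*o^3 + 45*o^2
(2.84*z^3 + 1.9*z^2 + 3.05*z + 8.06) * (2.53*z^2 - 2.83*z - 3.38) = 7.1852*z^5 - 3.2302*z^4 - 7.2597*z^3 + 5.3383*z^2 - 33.1188*z - 27.2428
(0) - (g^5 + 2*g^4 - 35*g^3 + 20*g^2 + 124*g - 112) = -g^5 - 2*g^4 + 35*g^3 - 20*g^2 - 124*g + 112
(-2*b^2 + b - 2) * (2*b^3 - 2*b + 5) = -4*b^5 + 2*b^4 - 12*b^2 + 9*b - 10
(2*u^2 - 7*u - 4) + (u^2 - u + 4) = 3*u^2 - 8*u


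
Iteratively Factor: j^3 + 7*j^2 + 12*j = (j)*(j^2 + 7*j + 12) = j*(j + 3)*(j + 4)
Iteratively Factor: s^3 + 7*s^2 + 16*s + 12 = (s + 3)*(s^2 + 4*s + 4) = (s + 2)*(s + 3)*(s + 2)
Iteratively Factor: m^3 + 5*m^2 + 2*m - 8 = (m + 4)*(m^2 + m - 2) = (m - 1)*(m + 4)*(m + 2)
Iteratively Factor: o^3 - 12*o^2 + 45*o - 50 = (o - 5)*(o^2 - 7*o + 10) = (o - 5)^2*(o - 2)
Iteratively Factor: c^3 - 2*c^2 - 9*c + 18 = (c - 2)*(c^2 - 9) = (c - 3)*(c - 2)*(c + 3)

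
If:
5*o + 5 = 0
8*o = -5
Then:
No Solution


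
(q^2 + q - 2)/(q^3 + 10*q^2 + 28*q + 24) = (q - 1)/(q^2 + 8*q + 12)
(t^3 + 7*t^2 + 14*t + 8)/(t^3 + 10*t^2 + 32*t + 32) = (t + 1)/(t + 4)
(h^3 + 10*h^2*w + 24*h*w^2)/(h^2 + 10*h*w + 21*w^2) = h*(h^2 + 10*h*w + 24*w^2)/(h^2 + 10*h*w + 21*w^2)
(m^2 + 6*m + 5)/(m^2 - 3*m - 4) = (m + 5)/(m - 4)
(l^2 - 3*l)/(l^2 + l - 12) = l/(l + 4)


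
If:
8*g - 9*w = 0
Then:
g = 9*w/8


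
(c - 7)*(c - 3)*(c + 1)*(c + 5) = c^4 - 4*c^3 - 34*c^2 + 76*c + 105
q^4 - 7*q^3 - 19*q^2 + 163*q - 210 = (q - 7)*(q - 3)*(q - 2)*(q + 5)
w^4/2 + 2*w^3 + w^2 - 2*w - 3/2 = (w/2 + 1/2)*(w - 1)*(w + 1)*(w + 3)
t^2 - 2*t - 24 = (t - 6)*(t + 4)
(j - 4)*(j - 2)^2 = j^3 - 8*j^2 + 20*j - 16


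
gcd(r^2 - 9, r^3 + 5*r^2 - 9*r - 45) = r^2 - 9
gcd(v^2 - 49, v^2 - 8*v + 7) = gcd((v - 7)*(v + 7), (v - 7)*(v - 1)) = v - 7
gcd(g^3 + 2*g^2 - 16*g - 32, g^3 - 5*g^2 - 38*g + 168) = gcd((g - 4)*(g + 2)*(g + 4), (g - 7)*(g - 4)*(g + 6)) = g - 4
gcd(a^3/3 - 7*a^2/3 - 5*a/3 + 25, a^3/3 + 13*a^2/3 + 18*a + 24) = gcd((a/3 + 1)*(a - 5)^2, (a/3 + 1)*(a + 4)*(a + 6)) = a + 3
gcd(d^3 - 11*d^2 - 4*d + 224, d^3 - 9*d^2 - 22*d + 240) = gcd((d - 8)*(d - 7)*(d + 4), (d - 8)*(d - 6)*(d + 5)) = d - 8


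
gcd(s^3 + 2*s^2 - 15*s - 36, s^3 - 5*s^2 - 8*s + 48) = s^2 - s - 12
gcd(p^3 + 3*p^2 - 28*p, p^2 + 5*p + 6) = 1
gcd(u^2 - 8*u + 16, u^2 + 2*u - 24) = u - 4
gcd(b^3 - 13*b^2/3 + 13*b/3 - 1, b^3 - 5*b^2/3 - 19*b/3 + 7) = b^2 - 4*b + 3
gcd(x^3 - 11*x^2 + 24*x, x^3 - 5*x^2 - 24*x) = x^2 - 8*x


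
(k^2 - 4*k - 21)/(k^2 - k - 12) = (k - 7)/(k - 4)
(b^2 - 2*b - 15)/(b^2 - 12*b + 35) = (b + 3)/(b - 7)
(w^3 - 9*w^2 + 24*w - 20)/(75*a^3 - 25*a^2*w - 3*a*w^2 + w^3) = (w^3 - 9*w^2 + 24*w - 20)/(75*a^3 - 25*a^2*w - 3*a*w^2 + w^3)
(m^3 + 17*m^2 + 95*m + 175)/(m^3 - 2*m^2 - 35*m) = (m^2 + 12*m + 35)/(m*(m - 7))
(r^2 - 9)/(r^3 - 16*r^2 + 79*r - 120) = (r + 3)/(r^2 - 13*r + 40)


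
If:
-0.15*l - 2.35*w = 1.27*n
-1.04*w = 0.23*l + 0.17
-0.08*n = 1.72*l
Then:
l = -0.01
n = 0.30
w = -0.16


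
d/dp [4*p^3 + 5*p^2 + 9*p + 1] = 12*p^2 + 10*p + 9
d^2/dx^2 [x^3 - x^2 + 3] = 6*x - 2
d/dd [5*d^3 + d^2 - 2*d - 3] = 15*d^2 + 2*d - 2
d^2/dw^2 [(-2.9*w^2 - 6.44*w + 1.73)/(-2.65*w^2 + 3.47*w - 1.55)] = (2.8421709430404e-14*w^4 + 143.7837*w^3 - 144.36405*w^2 - 63.2645099999999*w + 55.760016)/(18.609625*w^6 - 73.104225*w^5 + 128.37978*w^4 - 127.300073*w^3 + 75.09006*w^2 - 25.010025*w + 3.723875)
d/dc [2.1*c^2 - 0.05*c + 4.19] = 4.2*c - 0.05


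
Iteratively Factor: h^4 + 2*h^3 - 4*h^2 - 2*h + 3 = (h + 1)*(h^3 + h^2 - 5*h + 3) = (h - 1)*(h + 1)*(h^2 + 2*h - 3) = (h - 1)^2*(h + 1)*(h + 3)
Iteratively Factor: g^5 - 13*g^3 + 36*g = (g + 3)*(g^4 - 3*g^3 - 4*g^2 + 12*g) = (g + 2)*(g + 3)*(g^3 - 5*g^2 + 6*g) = (g - 3)*(g + 2)*(g + 3)*(g^2 - 2*g) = (g - 3)*(g - 2)*(g + 2)*(g + 3)*(g)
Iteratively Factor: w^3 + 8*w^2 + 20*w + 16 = (w + 2)*(w^2 + 6*w + 8) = (w + 2)*(w + 4)*(w + 2)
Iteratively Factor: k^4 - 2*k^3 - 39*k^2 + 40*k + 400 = (k + 4)*(k^3 - 6*k^2 - 15*k + 100) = (k + 4)^2*(k^2 - 10*k + 25) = (k - 5)*(k + 4)^2*(k - 5)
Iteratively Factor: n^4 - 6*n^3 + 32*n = (n + 2)*(n^3 - 8*n^2 + 16*n) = n*(n + 2)*(n^2 - 8*n + 16) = n*(n - 4)*(n + 2)*(n - 4)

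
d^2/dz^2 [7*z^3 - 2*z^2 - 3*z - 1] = 42*z - 4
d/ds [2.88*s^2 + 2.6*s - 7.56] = 5.76*s + 2.6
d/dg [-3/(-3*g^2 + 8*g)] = 6*(4 - 3*g)/(g^2*(3*g - 8)^2)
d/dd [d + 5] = 1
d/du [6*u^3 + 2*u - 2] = 18*u^2 + 2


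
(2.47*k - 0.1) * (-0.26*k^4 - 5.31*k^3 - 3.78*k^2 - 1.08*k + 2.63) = -0.6422*k^5 - 13.0897*k^4 - 8.8056*k^3 - 2.2896*k^2 + 6.6041*k - 0.263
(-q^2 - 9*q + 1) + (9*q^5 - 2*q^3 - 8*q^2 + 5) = 9*q^5 - 2*q^3 - 9*q^2 - 9*q + 6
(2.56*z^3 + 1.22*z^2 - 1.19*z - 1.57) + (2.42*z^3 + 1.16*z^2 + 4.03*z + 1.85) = 4.98*z^3 + 2.38*z^2 + 2.84*z + 0.28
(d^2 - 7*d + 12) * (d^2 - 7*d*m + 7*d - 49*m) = d^4 - 7*d^3*m - 37*d^2 + 259*d*m + 84*d - 588*m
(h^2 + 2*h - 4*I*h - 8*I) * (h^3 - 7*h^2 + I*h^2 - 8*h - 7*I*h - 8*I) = h^5 - 5*h^4 - 3*I*h^4 - 18*h^3 + 15*I*h^3 - 36*h^2 + 66*I*h^2 - 88*h + 48*I*h - 64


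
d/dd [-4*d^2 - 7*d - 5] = -8*d - 7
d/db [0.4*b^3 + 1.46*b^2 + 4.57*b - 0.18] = 1.2*b^2 + 2.92*b + 4.57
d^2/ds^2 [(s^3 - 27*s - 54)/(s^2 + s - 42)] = 32/(s^3 + 21*s^2 + 147*s + 343)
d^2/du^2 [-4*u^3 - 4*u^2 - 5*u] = -24*u - 8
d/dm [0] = 0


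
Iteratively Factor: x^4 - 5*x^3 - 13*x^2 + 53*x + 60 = (x - 5)*(x^3 - 13*x - 12) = (x - 5)*(x + 1)*(x^2 - x - 12) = (x - 5)*(x - 4)*(x + 1)*(x + 3)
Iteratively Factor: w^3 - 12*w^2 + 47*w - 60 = (w - 5)*(w^2 - 7*w + 12) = (w - 5)*(w - 4)*(w - 3)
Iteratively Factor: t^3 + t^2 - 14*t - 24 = (t + 2)*(t^2 - t - 12) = (t + 2)*(t + 3)*(t - 4)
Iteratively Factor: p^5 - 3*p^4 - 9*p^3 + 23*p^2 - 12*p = (p - 4)*(p^4 + p^3 - 5*p^2 + 3*p) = (p - 4)*(p - 1)*(p^3 + 2*p^2 - 3*p) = (p - 4)*(p - 1)^2*(p^2 + 3*p) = p*(p - 4)*(p - 1)^2*(p + 3)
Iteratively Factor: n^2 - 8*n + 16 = (n - 4)*(n - 4)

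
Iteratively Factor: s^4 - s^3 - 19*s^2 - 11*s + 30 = (s + 3)*(s^3 - 4*s^2 - 7*s + 10) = (s - 5)*(s + 3)*(s^2 + s - 2) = (s - 5)*(s + 2)*(s + 3)*(s - 1)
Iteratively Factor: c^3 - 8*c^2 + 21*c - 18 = (c - 3)*(c^2 - 5*c + 6) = (c - 3)^2*(c - 2)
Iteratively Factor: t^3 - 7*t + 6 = (t - 2)*(t^2 + 2*t - 3) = (t - 2)*(t + 3)*(t - 1)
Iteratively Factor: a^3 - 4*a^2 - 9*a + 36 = (a - 3)*(a^2 - a - 12) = (a - 3)*(a + 3)*(a - 4)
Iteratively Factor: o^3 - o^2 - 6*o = (o)*(o^2 - o - 6) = o*(o - 3)*(o + 2)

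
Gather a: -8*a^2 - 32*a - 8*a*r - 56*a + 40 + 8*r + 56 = -8*a^2 + a*(-8*r - 88) + 8*r + 96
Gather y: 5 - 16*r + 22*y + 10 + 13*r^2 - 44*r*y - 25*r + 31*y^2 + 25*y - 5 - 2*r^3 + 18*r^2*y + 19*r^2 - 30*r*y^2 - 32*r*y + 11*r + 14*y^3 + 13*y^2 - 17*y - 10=-2*r^3 + 32*r^2 - 30*r + 14*y^3 + y^2*(44 - 30*r) + y*(18*r^2 - 76*r + 30)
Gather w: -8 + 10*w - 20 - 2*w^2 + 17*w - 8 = -2*w^2 + 27*w - 36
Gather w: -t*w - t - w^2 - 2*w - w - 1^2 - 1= -t - w^2 + w*(-t - 3) - 2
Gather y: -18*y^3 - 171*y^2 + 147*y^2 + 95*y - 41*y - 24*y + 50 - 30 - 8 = -18*y^3 - 24*y^2 + 30*y + 12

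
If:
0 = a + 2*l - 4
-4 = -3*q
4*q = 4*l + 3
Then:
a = 17/6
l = 7/12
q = 4/3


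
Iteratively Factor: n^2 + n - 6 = (n - 2)*(n + 3)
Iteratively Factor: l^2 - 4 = (l - 2)*(l + 2)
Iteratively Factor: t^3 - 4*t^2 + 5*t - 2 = (t - 2)*(t^2 - 2*t + 1) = (t - 2)*(t - 1)*(t - 1)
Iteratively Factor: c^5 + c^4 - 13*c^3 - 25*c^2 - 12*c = (c)*(c^4 + c^3 - 13*c^2 - 25*c - 12) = c*(c + 1)*(c^3 - 13*c - 12) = c*(c - 4)*(c + 1)*(c^2 + 4*c + 3) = c*(c - 4)*(c + 1)^2*(c + 3)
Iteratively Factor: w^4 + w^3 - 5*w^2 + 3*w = (w + 3)*(w^3 - 2*w^2 + w) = w*(w + 3)*(w^2 - 2*w + 1) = w*(w - 1)*(w + 3)*(w - 1)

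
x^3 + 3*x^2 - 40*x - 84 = (x - 6)*(x + 2)*(x + 7)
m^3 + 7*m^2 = m^2*(m + 7)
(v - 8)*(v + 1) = v^2 - 7*v - 8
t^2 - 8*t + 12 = (t - 6)*(t - 2)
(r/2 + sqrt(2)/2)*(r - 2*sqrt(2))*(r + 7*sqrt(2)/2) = r^3/2 + 5*sqrt(2)*r^2/4 - 11*r/2 - 7*sqrt(2)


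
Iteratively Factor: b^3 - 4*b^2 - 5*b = (b)*(b^2 - 4*b - 5) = b*(b + 1)*(b - 5)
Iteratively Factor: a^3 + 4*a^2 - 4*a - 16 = (a + 2)*(a^2 + 2*a - 8) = (a + 2)*(a + 4)*(a - 2)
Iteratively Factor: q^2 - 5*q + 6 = (q - 3)*(q - 2)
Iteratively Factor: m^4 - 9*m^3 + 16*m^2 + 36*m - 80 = (m - 5)*(m^3 - 4*m^2 - 4*m + 16) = (m - 5)*(m - 2)*(m^2 - 2*m - 8) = (m - 5)*(m - 2)*(m + 2)*(m - 4)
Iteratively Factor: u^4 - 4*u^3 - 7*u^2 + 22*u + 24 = (u + 2)*(u^3 - 6*u^2 + 5*u + 12) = (u + 1)*(u + 2)*(u^2 - 7*u + 12) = (u - 3)*(u + 1)*(u + 2)*(u - 4)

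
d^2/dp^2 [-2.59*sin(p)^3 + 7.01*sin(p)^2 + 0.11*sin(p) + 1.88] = 1.8325*sin(p) - 5.8275*sin(3*p) + 14.02*cos(2*p)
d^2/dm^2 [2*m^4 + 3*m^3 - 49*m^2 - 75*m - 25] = 24*m^2 + 18*m - 98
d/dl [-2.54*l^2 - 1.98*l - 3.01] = -5.08*l - 1.98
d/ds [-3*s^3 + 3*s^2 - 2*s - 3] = -9*s^2 + 6*s - 2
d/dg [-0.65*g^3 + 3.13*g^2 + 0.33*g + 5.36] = -1.95*g^2 + 6.26*g + 0.33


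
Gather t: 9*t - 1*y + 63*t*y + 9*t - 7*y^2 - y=t*(63*y + 18) - 7*y^2 - 2*y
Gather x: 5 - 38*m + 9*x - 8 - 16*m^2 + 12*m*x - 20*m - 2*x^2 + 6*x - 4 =-16*m^2 - 58*m - 2*x^2 + x*(12*m + 15) - 7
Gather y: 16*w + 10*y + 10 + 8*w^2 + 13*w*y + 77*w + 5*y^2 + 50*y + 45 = 8*w^2 + 93*w + 5*y^2 + y*(13*w + 60) + 55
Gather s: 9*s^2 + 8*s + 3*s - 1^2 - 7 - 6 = 9*s^2 + 11*s - 14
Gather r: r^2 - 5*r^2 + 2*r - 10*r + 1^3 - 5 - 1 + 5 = -4*r^2 - 8*r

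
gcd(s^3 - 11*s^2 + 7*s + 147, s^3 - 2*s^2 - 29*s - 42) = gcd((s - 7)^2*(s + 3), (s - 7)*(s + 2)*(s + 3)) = s^2 - 4*s - 21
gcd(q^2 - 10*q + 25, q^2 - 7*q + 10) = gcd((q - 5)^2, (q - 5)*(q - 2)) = q - 5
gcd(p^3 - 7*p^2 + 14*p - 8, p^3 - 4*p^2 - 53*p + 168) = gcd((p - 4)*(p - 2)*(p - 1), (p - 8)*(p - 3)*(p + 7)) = 1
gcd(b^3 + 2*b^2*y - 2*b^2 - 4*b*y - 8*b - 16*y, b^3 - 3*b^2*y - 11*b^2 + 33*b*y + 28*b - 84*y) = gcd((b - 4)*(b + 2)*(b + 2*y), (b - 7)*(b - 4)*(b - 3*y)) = b - 4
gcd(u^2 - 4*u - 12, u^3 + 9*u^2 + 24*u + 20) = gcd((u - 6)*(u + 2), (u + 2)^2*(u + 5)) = u + 2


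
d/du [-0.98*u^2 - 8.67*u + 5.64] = -1.96*u - 8.67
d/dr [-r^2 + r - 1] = 1 - 2*r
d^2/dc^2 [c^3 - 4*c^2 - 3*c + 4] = 6*c - 8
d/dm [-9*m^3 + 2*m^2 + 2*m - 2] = -27*m^2 + 4*m + 2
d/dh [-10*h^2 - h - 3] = -20*h - 1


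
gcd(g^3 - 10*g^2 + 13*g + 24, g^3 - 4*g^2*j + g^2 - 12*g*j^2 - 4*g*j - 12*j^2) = g + 1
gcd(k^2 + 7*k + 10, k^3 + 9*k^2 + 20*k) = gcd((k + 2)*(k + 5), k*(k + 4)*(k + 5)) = k + 5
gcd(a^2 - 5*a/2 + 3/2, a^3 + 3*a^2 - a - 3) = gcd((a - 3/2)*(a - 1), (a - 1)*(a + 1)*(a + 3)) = a - 1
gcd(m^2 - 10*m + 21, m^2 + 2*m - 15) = m - 3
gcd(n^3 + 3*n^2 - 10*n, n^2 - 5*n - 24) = 1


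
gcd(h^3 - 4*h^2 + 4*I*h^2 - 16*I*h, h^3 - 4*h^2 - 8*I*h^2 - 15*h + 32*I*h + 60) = h - 4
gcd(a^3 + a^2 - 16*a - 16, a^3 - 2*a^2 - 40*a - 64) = a + 4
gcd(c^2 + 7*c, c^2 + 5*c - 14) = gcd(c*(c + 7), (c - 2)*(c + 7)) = c + 7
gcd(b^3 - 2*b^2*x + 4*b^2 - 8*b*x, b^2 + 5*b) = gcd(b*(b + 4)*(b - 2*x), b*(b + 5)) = b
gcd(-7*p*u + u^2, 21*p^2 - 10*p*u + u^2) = 7*p - u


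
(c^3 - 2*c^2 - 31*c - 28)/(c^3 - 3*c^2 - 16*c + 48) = (c^2 - 6*c - 7)/(c^2 - 7*c + 12)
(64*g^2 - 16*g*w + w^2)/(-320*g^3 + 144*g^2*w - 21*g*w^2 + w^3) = 1/(-5*g + w)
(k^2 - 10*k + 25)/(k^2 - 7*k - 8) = (-k^2 + 10*k - 25)/(-k^2 + 7*k + 8)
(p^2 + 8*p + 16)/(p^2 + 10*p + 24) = (p + 4)/(p + 6)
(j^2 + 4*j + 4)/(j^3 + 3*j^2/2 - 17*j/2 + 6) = 2*(j^2 + 4*j + 4)/(2*j^3 + 3*j^2 - 17*j + 12)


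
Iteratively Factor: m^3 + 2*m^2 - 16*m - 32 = (m + 2)*(m^2 - 16) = (m - 4)*(m + 2)*(m + 4)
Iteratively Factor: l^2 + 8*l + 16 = (l + 4)*(l + 4)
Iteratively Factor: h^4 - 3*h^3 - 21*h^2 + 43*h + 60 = (h - 3)*(h^3 - 21*h - 20) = (h - 5)*(h - 3)*(h^2 + 5*h + 4) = (h - 5)*(h - 3)*(h + 4)*(h + 1)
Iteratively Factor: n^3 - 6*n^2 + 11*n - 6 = (n - 3)*(n^2 - 3*n + 2) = (n - 3)*(n - 1)*(n - 2)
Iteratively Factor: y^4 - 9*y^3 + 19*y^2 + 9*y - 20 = (y + 1)*(y^3 - 10*y^2 + 29*y - 20) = (y - 1)*(y + 1)*(y^2 - 9*y + 20) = (y - 4)*(y - 1)*(y + 1)*(y - 5)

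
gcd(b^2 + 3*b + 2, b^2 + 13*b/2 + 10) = 1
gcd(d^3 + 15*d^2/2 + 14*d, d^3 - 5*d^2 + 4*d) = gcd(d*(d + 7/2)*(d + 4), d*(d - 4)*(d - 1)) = d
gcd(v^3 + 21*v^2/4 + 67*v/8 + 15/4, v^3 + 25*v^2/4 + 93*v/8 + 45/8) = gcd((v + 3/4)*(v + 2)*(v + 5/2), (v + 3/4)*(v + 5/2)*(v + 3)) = v^2 + 13*v/4 + 15/8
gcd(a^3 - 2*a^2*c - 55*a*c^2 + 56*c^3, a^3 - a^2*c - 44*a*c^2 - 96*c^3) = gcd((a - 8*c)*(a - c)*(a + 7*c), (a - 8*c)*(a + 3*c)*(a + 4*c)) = a - 8*c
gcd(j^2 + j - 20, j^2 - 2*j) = 1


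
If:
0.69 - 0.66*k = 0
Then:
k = 1.05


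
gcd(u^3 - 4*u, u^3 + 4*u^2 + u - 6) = u + 2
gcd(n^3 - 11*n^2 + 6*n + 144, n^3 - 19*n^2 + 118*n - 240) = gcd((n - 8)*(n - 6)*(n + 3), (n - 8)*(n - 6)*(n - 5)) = n^2 - 14*n + 48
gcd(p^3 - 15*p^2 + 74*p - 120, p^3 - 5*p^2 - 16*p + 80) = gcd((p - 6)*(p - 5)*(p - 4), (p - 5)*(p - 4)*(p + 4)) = p^2 - 9*p + 20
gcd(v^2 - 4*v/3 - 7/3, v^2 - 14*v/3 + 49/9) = v - 7/3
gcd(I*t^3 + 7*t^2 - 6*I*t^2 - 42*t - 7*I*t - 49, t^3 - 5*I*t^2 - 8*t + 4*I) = 1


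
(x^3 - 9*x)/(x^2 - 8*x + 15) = x*(x + 3)/(x - 5)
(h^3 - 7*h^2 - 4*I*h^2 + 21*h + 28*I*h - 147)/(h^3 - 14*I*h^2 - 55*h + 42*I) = (h^2 + h*(-7 + 3*I) - 21*I)/(h^2 - 7*I*h - 6)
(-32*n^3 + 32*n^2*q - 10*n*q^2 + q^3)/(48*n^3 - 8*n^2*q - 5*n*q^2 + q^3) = (-2*n + q)/(3*n + q)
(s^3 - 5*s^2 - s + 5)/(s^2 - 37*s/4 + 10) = 4*(s^3 - 5*s^2 - s + 5)/(4*s^2 - 37*s + 40)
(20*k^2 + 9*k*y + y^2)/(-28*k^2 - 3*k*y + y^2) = (5*k + y)/(-7*k + y)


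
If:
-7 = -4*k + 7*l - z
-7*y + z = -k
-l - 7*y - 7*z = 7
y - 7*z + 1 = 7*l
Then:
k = 2751/467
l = 980/467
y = 268/467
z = -875/467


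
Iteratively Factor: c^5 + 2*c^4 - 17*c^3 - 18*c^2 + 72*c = (c + 4)*(c^4 - 2*c^3 - 9*c^2 + 18*c) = (c + 3)*(c + 4)*(c^3 - 5*c^2 + 6*c) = (c - 2)*(c + 3)*(c + 4)*(c^2 - 3*c) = c*(c - 2)*(c + 3)*(c + 4)*(c - 3)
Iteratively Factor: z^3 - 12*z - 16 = (z + 2)*(z^2 - 2*z - 8) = (z + 2)^2*(z - 4)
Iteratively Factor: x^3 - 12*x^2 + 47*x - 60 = (x - 3)*(x^2 - 9*x + 20) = (x - 5)*(x - 3)*(x - 4)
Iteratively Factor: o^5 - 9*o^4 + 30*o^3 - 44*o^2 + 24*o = (o - 2)*(o^4 - 7*o^3 + 16*o^2 - 12*o) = (o - 2)^2*(o^3 - 5*o^2 + 6*o) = o*(o - 2)^2*(o^2 - 5*o + 6) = o*(o - 3)*(o - 2)^2*(o - 2)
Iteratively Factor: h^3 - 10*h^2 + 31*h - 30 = (h - 3)*(h^2 - 7*h + 10) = (h - 5)*(h - 3)*(h - 2)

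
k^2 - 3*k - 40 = (k - 8)*(k + 5)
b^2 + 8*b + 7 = (b + 1)*(b + 7)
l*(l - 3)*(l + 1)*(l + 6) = l^4 + 4*l^3 - 15*l^2 - 18*l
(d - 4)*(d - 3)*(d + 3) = d^3 - 4*d^2 - 9*d + 36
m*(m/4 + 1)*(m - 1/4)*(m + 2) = m^4/4 + 23*m^3/16 + 13*m^2/8 - m/2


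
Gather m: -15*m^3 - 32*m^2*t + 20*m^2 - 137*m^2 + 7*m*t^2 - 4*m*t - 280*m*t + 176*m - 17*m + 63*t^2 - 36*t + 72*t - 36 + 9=-15*m^3 + m^2*(-32*t - 117) + m*(7*t^2 - 284*t + 159) + 63*t^2 + 36*t - 27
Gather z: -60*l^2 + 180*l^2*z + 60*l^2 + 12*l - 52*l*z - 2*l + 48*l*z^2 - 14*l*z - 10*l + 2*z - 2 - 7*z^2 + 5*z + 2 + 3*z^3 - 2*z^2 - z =3*z^3 + z^2*(48*l - 9) + z*(180*l^2 - 66*l + 6)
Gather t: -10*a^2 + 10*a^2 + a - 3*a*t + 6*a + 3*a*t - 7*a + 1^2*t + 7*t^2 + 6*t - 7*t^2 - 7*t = 0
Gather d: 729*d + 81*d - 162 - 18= 810*d - 180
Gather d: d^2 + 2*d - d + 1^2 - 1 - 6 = d^2 + d - 6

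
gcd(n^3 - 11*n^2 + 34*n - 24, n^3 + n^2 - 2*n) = n - 1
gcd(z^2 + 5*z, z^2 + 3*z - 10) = z + 5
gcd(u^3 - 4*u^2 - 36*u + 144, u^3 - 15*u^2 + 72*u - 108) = u - 6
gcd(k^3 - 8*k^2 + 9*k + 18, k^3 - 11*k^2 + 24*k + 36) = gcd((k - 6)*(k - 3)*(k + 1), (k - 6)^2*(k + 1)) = k^2 - 5*k - 6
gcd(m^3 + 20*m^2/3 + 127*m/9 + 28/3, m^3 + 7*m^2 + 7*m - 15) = m + 3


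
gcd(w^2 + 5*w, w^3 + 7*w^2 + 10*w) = w^2 + 5*w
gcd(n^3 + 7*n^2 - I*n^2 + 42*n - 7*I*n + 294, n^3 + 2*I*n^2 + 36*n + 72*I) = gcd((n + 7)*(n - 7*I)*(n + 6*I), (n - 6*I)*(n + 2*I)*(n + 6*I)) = n + 6*I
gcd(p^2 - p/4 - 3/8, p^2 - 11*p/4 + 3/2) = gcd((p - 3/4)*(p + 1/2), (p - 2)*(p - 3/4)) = p - 3/4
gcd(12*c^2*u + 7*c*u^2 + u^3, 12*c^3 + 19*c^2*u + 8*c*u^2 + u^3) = 12*c^2 + 7*c*u + u^2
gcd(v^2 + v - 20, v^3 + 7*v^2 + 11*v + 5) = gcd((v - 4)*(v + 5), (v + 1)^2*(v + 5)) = v + 5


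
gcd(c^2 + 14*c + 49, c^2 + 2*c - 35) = c + 7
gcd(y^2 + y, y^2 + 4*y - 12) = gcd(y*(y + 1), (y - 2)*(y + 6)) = 1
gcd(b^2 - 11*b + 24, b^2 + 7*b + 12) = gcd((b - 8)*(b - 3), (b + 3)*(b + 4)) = 1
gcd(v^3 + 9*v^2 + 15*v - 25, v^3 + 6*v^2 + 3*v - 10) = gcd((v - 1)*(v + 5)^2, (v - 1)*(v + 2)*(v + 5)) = v^2 + 4*v - 5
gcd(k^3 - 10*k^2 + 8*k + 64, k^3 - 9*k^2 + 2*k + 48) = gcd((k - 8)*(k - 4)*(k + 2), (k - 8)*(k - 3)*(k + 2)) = k^2 - 6*k - 16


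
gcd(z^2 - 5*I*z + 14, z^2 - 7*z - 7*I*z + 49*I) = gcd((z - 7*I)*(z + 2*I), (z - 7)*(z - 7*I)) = z - 7*I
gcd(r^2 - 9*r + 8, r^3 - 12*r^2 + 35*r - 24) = r^2 - 9*r + 8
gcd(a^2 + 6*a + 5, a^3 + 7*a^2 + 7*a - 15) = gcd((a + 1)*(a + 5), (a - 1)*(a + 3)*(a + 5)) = a + 5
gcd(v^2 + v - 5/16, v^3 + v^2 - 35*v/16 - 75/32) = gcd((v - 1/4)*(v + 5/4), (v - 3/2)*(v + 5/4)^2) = v + 5/4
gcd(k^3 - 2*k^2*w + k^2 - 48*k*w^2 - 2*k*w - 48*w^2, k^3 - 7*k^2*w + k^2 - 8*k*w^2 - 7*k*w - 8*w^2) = -k^2 + 8*k*w - k + 8*w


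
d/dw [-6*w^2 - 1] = -12*w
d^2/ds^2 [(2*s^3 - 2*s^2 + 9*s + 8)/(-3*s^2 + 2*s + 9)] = 2*(-131*s^3 - 162*s^2 - 1071*s + 76)/(27*s^6 - 54*s^5 - 207*s^4 + 316*s^3 + 621*s^2 - 486*s - 729)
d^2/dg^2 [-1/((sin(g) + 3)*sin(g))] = (4*sin(g) + 9 + 3/sin(g) - 18/sin(g)^2 - 18/sin(g)^3)/(sin(g) + 3)^3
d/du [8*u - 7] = 8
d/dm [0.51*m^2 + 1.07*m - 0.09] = 1.02*m + 1.07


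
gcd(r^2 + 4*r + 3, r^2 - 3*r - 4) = r + 1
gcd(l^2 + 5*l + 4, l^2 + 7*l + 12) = l + 4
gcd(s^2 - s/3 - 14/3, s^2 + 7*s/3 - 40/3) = 1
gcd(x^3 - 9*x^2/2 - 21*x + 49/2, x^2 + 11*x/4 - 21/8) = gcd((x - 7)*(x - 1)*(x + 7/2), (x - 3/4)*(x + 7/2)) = x + 7/2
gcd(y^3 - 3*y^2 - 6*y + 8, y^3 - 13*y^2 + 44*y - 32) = y^2 - 5*y + 4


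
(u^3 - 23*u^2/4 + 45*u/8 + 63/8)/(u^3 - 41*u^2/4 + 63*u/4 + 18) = (u - 7/2)/(u - 8)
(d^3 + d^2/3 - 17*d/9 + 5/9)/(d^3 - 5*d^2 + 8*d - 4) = (9*d^2 + 12*d - 5)/(9*(d^2 - 4*d + 4))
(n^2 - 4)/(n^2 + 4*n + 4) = (n - 2)/(n + 2)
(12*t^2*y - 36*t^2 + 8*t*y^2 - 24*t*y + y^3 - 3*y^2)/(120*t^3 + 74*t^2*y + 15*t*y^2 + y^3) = (2*t*y - 6*t + y^2 - 3*y)/(20*t^2 + 9*t*y + y^2)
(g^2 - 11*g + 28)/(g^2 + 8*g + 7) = (g^2 - 11*g + 28)/(g^2 + 8*g + 7)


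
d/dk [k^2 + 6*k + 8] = 2*k + 6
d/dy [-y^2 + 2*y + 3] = 2 - 2*y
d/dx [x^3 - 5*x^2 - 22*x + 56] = 3*x^2 - 10*x - 22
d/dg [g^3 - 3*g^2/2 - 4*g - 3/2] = 3*g^2 - 3*g - 4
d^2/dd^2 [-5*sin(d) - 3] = 5*sin(d)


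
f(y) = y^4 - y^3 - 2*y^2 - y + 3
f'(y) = 4*y^3 - 3*y^2 - 4*y - 1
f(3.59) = 93.47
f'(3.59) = 131.05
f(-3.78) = 236.37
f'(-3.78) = -244.79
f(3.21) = 52.28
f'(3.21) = 87.55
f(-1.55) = 9.24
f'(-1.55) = -16.90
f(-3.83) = 248.85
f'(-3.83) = -254.41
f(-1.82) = 15.20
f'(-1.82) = -27.77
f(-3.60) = 195.30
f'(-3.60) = -212.10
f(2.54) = 12.79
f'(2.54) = 35.03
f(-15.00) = 53568.00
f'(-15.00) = -14116.00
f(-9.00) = 7140.00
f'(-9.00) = -3124.00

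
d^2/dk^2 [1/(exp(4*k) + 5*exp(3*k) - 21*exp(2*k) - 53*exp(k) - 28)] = ((-16*exp(3*k) - 45*exp(2*k) + 84*exp(k) + 53)*(-exp(4*k) - 5*exp(3*k) + 21*exp(2*k) + 53*exp(k) + 28) - 2*(4*exp(3*k) + 15*exp(2*k) - 42*exp(k) - 53)^2*exp(k))*exp(k)/(-exp(4*k) - 5*exp(3*k) + 21*exp(2*k) + 53*exp(k) + 28)^3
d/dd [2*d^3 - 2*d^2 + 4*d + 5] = 6*d^2 - 4*d + 4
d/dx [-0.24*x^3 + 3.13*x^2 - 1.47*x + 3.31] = -0.72*x^2 + 6.26*x - 1.47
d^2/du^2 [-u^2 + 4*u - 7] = -2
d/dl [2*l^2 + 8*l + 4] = 4*l + 8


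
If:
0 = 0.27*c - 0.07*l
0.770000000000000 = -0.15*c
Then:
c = -5.13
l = -19.80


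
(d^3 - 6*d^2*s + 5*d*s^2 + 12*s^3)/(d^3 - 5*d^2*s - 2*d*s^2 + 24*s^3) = (d + s)/(d + 2*s)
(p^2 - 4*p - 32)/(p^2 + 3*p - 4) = (p - 8)/(p - 1)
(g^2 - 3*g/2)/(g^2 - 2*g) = (g - 3/2)/(g - 2)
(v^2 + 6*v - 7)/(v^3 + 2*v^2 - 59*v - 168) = (v - 1)/(v^2 - 5*v - 24)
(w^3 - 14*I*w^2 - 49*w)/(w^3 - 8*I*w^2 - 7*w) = (w - 7*I)/(w - I)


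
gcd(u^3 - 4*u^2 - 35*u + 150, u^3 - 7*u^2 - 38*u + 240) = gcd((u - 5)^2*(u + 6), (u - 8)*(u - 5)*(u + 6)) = u^2 + u - 30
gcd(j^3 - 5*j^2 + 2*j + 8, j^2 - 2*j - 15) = 1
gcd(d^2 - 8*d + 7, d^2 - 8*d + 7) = d^2 - 8*d + 7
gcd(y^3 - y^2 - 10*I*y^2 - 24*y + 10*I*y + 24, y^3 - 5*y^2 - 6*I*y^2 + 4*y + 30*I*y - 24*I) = y^2 + y*(-1 - 6*I) + 6*I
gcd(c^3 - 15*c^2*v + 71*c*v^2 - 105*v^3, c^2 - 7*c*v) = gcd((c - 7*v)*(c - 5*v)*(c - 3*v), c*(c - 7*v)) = -c + 7*v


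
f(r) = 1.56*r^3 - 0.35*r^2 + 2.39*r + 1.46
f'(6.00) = 166.67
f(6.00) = 340.16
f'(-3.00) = 46.61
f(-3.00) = -50.98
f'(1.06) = 6.91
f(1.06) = 5.46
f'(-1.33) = 11.60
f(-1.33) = -6.01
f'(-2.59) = 35.60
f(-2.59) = -34.18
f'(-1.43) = 12.96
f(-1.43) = -7.24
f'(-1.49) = 13.82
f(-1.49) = -8.04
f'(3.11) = 45.48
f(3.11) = 52.43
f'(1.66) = 14.12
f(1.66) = 11.60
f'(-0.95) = 7.28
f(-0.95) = -2.46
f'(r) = 4.68*r^2 - 0.7*r + 2.39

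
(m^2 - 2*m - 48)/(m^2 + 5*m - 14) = (m^2 - 2*m - 48)/(m^2 + 5*m - 14)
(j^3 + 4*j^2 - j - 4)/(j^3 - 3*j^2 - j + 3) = (j + 4)/(j - 3)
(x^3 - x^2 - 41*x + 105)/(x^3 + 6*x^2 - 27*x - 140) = (x - 3)/(x + 4)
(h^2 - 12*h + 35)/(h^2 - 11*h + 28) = (h - 5)/(h - 4)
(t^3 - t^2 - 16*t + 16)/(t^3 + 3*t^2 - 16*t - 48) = (t - 1)/(t + 3)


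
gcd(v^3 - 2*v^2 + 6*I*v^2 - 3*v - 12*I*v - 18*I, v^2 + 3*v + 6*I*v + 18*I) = v + 6*I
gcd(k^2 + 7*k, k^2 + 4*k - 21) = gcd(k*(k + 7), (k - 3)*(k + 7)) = k + 7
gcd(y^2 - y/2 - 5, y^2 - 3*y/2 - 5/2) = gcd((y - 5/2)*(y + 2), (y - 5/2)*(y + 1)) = y - 5/2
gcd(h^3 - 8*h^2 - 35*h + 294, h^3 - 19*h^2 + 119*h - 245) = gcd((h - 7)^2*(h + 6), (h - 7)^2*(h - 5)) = h^2 - 14*h + 49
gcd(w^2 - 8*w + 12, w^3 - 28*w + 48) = w - 2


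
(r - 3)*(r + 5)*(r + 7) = r^3 + 9*r^2 - r - 105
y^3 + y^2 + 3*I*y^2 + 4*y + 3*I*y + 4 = (y + 1)*(y - I)*(y + 4*I)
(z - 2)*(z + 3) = z^2 + z - 6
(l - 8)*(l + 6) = l^2 - 2*l - 48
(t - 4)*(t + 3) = t^2 - t - 12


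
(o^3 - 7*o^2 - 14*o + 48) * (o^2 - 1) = o^5 - 7*o^4 - 15*o^3 + 55*o^2 + 14*o - 48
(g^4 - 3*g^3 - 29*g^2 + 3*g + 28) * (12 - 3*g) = -3*g^5 + 21*g^4 + 51*g^3 - 357*g^2 - 48*g + 336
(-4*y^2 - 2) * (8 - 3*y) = 12*y^3 - 32*y^2 + 6*y - 16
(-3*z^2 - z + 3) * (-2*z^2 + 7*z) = 6*z^4 - 19*z^3 - 13*z^2 + 21*z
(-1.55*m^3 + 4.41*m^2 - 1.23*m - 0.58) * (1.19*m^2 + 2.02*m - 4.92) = -1.8445*m^5 + 2.1169*m^4 + 15.0705*m^3 - 24.872*m^2 + 4.88*m + 2.8536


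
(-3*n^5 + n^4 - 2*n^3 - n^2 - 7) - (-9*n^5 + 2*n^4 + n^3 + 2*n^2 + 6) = 6*n^5 - n^4 - 3*n^3 - 3*n^2 - 13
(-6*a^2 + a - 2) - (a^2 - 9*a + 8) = -7*a^2 + 10*a - 10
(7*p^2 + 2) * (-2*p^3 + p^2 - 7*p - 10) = -14*p^5 + 7*p^4 - 53*p^3 - 68*p^2 - 14*p - 20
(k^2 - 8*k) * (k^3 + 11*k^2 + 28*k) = k^5 + 3*k^4 - 60*k^3 - 224*k^2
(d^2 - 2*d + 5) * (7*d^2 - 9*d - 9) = 7*d^4 - 23*d^3 + 44*d^2 - 27*d - 45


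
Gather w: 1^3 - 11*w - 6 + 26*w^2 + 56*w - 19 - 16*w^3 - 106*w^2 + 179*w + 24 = -16*w^3 - 80*w^2 + 224*w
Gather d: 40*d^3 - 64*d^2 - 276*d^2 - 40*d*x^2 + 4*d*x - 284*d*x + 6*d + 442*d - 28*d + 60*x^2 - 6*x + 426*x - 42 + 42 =40*d^3 - 340*d^2 + d*(-40*x^2 - 280*x + 420) + 60*x^2 + 420*x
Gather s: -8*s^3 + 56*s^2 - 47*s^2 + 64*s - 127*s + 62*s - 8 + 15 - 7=-8*s^3 + 9*s^2 - s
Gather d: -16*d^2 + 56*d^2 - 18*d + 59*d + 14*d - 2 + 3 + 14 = 40*d^2 + 55*d + 15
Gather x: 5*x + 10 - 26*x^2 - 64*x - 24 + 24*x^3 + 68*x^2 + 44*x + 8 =24*x^3 + 42*x^2 - 15*x - 6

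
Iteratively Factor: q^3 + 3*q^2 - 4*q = (q + 4)*(q^2 - q) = q*(q + 4)*(q - 1)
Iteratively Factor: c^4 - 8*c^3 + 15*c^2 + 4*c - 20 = (c + 1)*(c^3 - 9*c^2 + 24*c - 20) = (c - 5)*(c + 1)*(c^2 - 4*c + 4) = (c - 5)*(c - 2)*(c + 1)*(c - 2)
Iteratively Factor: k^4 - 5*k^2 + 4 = (k + 2)*(k^3 - 2*k^2 - k + 2) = (k + 1)*(k + 2)*(k^2 - 3*k + 2) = (k - 1)*(k + 1)*(k + 2)*(k - 2)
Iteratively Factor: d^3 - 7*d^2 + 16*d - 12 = (d - 2)*(d^2 - 5*d + 6) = (d - 2)^2*(d - 3)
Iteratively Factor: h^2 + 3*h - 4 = (h - 1)*(h + 4)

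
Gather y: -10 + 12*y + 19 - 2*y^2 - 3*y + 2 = -2*y^2 + 9*y + 11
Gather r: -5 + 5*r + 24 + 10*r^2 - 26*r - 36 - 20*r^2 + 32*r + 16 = -10*r^2 + 11*r - 1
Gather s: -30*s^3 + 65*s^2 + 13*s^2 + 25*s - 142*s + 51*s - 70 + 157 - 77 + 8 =-30*s^3 + 78*s^2 - 66*s + 18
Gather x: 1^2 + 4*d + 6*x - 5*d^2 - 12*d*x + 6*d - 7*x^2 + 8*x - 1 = -5*d^2 + 10*d - 7*x^2 + x*(14 - 12*d)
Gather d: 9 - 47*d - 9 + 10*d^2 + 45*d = 10*d^2 - 2*d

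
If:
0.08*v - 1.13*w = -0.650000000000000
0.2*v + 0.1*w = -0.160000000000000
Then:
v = -1.05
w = 0.50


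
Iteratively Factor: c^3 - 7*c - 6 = (c - 3)*(c^2 + 3*c + 2) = (c - 3)*(c + 1)*(c + 2)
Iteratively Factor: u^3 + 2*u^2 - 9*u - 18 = (u - 3)*(u^2 + 5*u + 6) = (u - 3)*(u + 2)*(u + 3)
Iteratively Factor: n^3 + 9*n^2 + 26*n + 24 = (n + 4)*(n^2 + 5*n + 6) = (n + 3)*(n + 4)*(n + 2)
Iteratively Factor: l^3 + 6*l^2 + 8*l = (l)*(l^2 + 6*l + 8) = l*(l + 2)*(l + 4)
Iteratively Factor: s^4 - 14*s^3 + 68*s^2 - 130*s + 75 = (s - 1)*(s^3 - 13*s^2 + 55*s - 75) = (s - 5)*(s - 1)*(s^2 - 8*s + 15) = (s - 5)*(s - 3)*(s - 1)*(s - 5)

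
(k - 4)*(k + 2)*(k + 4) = k^3 + 2*k^2 - 16*k - 32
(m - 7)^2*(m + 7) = m^3 - 7*m^2 - 49*m + 343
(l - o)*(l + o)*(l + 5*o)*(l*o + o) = l^4*o + 5*l^3*o^2 + l^3*o - l^2*o^3 + 5*l^2*o^2 - 5*l*o^4 - l*o^3 - 5*o^4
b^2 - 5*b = b*(b - 5)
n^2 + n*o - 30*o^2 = (n - 5*o)*(n + 6*o)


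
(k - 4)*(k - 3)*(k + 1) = k^3 - 6*k^2 + 5*k + 12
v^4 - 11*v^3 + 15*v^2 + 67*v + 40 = (v - 8)*(v - 5)*(v + 1)^2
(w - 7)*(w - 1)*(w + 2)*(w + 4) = w^4 - 2*w^3 - 33*w^2 - 22*w + 56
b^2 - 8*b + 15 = (b - 5)*(b - 3)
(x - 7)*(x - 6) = x^2 - 13*x + 42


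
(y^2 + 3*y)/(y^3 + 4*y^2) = (y + 3)/(y*(y + 4))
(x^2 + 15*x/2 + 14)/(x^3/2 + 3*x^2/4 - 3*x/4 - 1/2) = 2*(2*x^2 + 15*x + 28)/(2*x^3 + 3*x^2 - 3*x - 2)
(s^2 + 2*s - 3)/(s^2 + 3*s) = (s - 1)/s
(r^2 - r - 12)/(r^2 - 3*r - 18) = (r - 4)/(r - 6)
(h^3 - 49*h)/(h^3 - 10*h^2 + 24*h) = (h^2 - 49)/(h^2 - 10*h + 24)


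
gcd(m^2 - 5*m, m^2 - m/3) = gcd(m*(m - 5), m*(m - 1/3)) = m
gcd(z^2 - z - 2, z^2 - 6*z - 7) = z + 1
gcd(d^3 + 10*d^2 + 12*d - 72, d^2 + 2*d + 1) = 1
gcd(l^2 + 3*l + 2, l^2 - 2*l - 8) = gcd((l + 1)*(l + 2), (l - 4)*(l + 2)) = l + 2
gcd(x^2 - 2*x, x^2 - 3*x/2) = x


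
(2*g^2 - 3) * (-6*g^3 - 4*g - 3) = -12*g^5 + 10*g^3 - 6*g^2 + 12*g + 9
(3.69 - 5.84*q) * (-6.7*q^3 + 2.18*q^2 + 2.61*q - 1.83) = 39.128*q^4 - 37.4542*q^3 - 7.1982*q^2 + 20.3181*q - 6.7527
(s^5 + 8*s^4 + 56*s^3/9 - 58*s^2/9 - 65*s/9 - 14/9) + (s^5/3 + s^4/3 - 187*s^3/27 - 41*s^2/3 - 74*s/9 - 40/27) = 4*s^5/3 + 25*s^4/3 - 19*s^3/27 - 181*s^2/9 - 139*s/9 - 82/27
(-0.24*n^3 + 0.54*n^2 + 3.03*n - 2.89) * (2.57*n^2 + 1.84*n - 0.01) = -0.6168*n^5 + 0.9462*n^4 + 8.7831*n^3 - 1.8575*n^2 - 5.3479*n + 0.0289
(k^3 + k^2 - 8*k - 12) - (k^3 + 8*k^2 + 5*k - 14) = -7*k^2 - 13*k + 2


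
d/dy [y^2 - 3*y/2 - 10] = 2*y - 3/2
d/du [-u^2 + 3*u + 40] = 3 - 2*u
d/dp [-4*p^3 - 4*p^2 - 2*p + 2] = -12*p^2 - 8*p - 2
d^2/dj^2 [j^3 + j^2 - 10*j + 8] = 6*j + 2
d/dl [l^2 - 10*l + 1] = 2*l - 10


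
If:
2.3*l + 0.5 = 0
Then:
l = -0.22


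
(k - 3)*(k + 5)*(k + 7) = k^3 + 9*k^2 - k - 105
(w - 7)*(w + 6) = w^2 - w - 42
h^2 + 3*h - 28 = (h - 4)*(h + 7)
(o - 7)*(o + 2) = o^2 - 5*o - 14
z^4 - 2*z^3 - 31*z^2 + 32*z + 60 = (z - 6)*(z - 2)*(z + 1)*(z + 5)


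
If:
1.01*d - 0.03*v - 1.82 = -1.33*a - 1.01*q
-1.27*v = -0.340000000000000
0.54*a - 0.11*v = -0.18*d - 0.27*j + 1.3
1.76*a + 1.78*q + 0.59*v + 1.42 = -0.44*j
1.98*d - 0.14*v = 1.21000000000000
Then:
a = 3.87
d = 0.63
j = -3.23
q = -3.91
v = 0.27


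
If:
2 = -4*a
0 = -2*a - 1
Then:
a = -1/2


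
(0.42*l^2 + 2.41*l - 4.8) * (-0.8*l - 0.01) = -0.336*l^3 - 1.9322*l^2 + 3.8159*l + 0.048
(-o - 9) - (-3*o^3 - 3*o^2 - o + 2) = 3*o^3 + 3*o^2 - 11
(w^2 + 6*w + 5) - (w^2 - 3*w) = 9*w + 5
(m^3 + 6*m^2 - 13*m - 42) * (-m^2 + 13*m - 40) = -m^5 + 7*m^4 + 51*m^3 - 367*m^2 - 26*m + 1680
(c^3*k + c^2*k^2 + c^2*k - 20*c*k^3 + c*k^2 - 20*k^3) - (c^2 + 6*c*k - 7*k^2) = c^3*k + c^2*k^2 + c^2*k - c^2 - 20*c*k^3 + c*k^2 - 6*c*k - 20*k^3 + 7*k^2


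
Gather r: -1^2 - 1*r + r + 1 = 0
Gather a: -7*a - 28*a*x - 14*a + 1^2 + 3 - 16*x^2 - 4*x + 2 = a*(-28*x - 21) - 16*x^2 - 4*x + 6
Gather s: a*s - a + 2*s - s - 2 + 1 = -a + s*(a + 1) - 1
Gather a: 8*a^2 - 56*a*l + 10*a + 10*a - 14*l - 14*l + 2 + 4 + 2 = 8*a^2 + a*(20 - 56*l) - 28*l + 8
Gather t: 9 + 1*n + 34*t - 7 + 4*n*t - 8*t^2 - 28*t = n - 8*t^2 + t*(4*n + 6) + 2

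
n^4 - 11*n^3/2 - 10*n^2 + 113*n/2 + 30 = (n - 5)*(n - 4)*(n + 1/2)*(n + 3)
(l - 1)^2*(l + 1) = l^3 - l^2 - l + 1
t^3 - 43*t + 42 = (t - 6)*(t - 1)*(t + 7)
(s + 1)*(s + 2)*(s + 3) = s^3 + 6*s^2 + 11*s + 6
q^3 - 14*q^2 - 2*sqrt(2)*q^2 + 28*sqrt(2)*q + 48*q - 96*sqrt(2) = (q - 8)*(q - 6)*(q - 2*sqrt(2))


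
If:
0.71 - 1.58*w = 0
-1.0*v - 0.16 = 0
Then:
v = -0.16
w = 0.45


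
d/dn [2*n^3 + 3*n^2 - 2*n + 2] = 6*n^2 + 6*n - 2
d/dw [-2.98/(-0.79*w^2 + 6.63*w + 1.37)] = (19.7574 - 4.7084*w)/(-0.79*w^2 + 6.63*w + 1.37)^2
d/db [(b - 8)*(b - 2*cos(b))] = b + (b - 8)*(2*sin(b) + 1) - 2*cos(b)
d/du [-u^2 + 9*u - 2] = 9 - 2*u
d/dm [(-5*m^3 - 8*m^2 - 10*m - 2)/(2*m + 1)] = (-20*m^3 - 31*m^2 - 16*m - 6)/(4*m^2 + 4*m + 1)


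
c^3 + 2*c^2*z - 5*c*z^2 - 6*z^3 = (c - 2*z)*(c + z)*(c + 3*z)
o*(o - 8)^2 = o^3 - 16*o^2 + 64*o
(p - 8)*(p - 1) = p^2 - 9*p + 8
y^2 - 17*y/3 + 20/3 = (y - 4)*(y - 5/3)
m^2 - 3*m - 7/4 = (m - 7/2)*(m + 1/2)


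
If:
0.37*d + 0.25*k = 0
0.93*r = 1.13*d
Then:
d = 0.823008849557522*r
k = -1.21805309734513*r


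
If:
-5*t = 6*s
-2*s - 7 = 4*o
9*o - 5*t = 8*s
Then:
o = -7/13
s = -63/26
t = 189/65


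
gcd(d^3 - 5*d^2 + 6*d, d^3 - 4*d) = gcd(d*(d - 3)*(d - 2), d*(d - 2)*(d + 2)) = d^2 - 2*d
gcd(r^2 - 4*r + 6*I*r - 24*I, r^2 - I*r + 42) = r + 6*I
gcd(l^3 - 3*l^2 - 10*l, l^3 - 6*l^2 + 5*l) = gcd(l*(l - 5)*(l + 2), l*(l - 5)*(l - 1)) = l^2 - 5*l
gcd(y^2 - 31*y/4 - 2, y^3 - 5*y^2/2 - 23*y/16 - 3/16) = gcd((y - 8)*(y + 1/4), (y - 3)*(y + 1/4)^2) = y + 1/4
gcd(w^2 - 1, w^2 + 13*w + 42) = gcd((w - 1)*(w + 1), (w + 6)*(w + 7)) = 1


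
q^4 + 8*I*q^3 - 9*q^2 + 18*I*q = q*(q - I)*(q + 3*I)*(q + 6*I)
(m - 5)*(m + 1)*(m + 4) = m^3 - 21*m - 20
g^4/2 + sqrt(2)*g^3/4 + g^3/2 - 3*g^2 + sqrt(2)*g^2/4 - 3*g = g*(g/2 + sqrt(2))*(g + 1)*(g - 3*sqrt(2)/2)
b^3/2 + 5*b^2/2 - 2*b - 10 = (b/2 + 1)*(b - 2)*(b + 5)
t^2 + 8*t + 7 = (t + 1)*(t + 7)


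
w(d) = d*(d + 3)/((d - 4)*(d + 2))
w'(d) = d/((d - 4)*(d + 2)) - d*(d + 3)/((d - 4)*(d + 2)^2) - d*(d + 3)/((d - 4)^2*(d + 2)) + (d + 3)/((d - 4)*(d + 2)) = (-5*d^2 - 16*d - 24)/(d^4 - 4*d^3 - 12*d^2 + 32*d + 64)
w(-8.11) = 0.56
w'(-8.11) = -0.04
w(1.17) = -0.54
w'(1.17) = -0.62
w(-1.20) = 0.52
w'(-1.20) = -0.69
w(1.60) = -0.85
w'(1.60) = -0.84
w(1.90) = -1.14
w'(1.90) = -1.08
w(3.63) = -11.55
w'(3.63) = -34.10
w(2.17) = -1.47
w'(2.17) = -1.41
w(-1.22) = 0.53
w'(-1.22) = -0.72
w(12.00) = 1.61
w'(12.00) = -0.07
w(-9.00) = 0.59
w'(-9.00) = -0.03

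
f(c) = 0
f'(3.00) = 0.00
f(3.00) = 0.00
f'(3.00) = 0.00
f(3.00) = 0.00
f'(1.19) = 0.00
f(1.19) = 0.00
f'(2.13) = 0.00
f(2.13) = 0.00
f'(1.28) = 0.00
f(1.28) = 0.00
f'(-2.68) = 0.00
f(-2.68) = 0.00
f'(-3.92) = 0.00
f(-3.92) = 0.00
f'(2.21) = 0.00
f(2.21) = 0.00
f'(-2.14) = 0.00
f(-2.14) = 0.00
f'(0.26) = 0.00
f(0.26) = 0.00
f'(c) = 0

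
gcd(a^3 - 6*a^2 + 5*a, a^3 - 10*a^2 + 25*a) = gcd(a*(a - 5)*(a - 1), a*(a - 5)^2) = a^2 - 5*a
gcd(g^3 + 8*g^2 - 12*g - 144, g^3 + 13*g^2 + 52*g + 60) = g + 6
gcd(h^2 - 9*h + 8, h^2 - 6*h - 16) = h - 8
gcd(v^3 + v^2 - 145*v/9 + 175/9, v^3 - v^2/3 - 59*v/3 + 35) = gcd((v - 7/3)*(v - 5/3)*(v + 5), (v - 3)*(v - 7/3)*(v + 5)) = v^2 + 8*v/3 - 35/3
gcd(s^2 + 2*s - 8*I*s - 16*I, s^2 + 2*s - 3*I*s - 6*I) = s + 2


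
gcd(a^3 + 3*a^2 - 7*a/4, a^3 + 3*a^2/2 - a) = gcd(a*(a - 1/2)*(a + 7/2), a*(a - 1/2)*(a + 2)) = a^2 - a/2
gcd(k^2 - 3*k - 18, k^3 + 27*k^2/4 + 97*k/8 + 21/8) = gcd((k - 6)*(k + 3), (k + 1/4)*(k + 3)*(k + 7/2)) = k + 3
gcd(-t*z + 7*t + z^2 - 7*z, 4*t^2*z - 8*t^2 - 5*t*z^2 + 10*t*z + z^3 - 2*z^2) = -t + z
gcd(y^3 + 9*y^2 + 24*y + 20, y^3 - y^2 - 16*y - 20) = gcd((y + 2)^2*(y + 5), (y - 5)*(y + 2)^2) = y^2 + 4*y + 4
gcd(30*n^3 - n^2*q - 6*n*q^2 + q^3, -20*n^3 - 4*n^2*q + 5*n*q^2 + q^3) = 2*n + q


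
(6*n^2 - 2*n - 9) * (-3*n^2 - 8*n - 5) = -18*n^4 - 42*n^3 + 13*n^2 + 82*n + 45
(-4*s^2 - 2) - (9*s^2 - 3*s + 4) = -13*s^2 + 3*s - 6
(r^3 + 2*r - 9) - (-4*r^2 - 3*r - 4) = r^3 + 4*r^2 + 5*r - 5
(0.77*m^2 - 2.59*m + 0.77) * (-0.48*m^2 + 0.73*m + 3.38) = -0.3696*m^4 + 1.8053*m^3 + 0.3423*m^2 - 8.1921*m + 2.6026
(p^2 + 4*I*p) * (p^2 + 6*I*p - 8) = p^4 + 10*I*p^3 - 32*p^2 - 32*I*p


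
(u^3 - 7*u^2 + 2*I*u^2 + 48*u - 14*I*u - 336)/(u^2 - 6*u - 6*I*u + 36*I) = (u^2 + u*(-7 + 8*I) - 56*I)/(u - 6)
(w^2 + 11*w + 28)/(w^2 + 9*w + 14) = (w + 4)/(w + 2)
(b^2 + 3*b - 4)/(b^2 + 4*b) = (b - 1)/b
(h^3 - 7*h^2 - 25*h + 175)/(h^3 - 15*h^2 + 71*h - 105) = (h + 5)/(h - 3)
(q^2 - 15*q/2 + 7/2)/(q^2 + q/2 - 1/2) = (q - 7)/(q + 1)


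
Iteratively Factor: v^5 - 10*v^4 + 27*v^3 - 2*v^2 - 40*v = (v - 4)*(v^4 - 6*v^3 + 3*v^2 + 10*v) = (v - 5)*(v - 4)*(v^3 - v^2 - 2*v) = v*(v - 5)*(v - 4)*(v^2 - v - 2) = v*(v - 5)*(v - 4)*(v + 1)*(v - 2)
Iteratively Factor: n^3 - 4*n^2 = (n)*(n^2 - 4*n) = n*(n - 4)*(n)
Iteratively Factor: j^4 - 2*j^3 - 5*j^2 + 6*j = (j)*(j^3 - 2*j^2 - 5*j + 6) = j*(j + 2)*(j^2 - 4*j + 3) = j*(j - 3)*(j + 2)*(j - 1)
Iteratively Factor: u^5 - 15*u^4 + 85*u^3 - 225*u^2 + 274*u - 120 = (u - 2)*(u^4 - 13*u^3 + 59*u^2 - 107*u + 60) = (u - 5)*(u - 2)*(u^3 - 8*u^2 + 19*u - 12) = (u - 5)*(u - 2)*(u - 1)*(u^2 - 7*u + 12) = (u - 5)*(u - 3)*(u - 2)*(u - 1)*(u - 4)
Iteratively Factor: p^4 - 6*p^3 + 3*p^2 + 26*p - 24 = (p - 1)*(p^3 - 5*p^2 - 2*p + 24) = (p - 1)*(p + 2)*(p^2 - 7*p + 12) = (p - 4)*(p - 1)*(p + 2)*(p - 3)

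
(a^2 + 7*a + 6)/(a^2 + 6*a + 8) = (a^2 + 7*a + 6)/(a^2 + 6*a + 8)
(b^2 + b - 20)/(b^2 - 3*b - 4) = (b + 5)/(b + 1)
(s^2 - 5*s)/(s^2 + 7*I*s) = (s - 5)/(s + 7*I)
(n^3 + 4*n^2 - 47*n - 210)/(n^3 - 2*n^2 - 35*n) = (n + 6)/n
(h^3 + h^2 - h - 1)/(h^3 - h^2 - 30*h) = (-h^3 - h^2 + h + 1)/(h*(-h^2 + h + 30))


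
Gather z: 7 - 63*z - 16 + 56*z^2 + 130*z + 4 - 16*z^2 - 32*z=40*z^2 + 35*z - 5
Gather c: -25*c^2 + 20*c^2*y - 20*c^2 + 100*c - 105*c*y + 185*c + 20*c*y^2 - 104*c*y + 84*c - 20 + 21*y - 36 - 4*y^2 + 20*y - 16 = c^2*(20*y - 45) + c*(20*y^2 - 209*y + 369) - 4*y^2 + 41*y - 72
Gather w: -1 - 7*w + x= -7*w + x - 1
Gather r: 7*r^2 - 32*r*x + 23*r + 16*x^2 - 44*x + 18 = 7*r^2 + r*(23 - 32*x) + 16*x^2 - 44*x + 18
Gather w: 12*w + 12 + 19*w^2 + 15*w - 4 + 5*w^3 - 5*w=5*w^3 + 19*w^2 + 22*w + 8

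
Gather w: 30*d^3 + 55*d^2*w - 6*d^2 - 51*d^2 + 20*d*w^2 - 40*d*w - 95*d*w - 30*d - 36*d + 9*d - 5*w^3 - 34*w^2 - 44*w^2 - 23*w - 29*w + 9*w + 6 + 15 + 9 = 30*d^3 - 57*d^2 - 57*d - 5*w^3 + w^2*(20*d - 78) + w*(55*d^2 - 135*d - 43) + 30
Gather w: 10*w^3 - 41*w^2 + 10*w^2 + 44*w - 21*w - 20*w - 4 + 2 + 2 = 10*w^3 - 31*w^2 + 3*w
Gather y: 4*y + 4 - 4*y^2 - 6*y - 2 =-4*y^2 - 2*y + 2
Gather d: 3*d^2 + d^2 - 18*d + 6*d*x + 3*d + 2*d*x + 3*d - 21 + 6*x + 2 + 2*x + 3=4*d^2 + d*(8*x - 12) + 8*x - 16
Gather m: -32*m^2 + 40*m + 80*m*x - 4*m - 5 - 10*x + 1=-32*m^2 + m*(80*x + 36) - 10*x - 4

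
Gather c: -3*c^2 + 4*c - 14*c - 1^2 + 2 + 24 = -3*c^2 - 10*c + 25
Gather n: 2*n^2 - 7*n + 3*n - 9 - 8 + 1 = 2*n^2 - 4*n - 16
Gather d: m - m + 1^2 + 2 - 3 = 0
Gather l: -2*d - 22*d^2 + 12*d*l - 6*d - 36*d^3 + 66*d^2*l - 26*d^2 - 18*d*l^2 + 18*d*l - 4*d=-36*d^3 - 48*d^2 - 18*d*l^2 - 12*d + l*(66*d^2 + 30*d)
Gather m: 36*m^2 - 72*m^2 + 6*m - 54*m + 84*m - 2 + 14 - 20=-36*m^2 + 36*m - 8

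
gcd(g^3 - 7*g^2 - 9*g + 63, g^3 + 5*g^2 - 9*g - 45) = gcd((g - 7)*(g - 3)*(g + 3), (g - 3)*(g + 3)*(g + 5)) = g^2 - 9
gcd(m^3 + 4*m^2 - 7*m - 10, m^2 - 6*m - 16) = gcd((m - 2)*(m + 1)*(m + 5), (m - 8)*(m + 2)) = 1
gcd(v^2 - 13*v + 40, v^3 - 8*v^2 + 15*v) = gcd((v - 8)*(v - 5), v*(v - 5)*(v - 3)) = v - 5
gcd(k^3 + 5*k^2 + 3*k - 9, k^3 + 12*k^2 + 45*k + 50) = 1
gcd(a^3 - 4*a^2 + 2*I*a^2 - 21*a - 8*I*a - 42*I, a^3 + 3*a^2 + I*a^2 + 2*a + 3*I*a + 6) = a^2 + a*(3 + 2*I) + 6*I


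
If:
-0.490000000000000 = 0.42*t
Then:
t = -1.17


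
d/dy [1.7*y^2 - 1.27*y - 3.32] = 3.4*y - 1.27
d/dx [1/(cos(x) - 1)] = sin(x)/(cos(x) - 1)^2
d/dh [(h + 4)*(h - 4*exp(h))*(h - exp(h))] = (1 - exp(h))*(h + 4)*(h - 4*exp(h)) - (h + 4)*(h - exp(h))*(4*exp(h) - 1) + (h - 4*exp(h))*(h - exp(h))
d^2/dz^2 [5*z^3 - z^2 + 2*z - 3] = 30*z - 2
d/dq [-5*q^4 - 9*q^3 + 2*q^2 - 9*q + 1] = -20*q^3 - 27*q^2 + 4*q - 9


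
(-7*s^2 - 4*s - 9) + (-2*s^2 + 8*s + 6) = -9*s^2 + 4*s - 3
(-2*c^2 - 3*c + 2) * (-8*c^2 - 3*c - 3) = 16*c^4 + 30*c^3 - c^2 + 3*c - 6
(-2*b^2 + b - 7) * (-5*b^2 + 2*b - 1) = 10*b^4 - 9*b^3 + 39*b^2 - 15*b + 7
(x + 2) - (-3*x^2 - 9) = 3*x^2 + x + 11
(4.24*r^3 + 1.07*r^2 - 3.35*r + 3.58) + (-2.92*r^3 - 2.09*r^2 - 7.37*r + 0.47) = 1.32*r^3 - 1.02*r^2 - 10.72*r + 4.05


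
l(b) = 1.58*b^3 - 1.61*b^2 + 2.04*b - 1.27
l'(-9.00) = 414.96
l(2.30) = 14.13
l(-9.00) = -1301.86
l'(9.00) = 357.00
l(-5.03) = -253.34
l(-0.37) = -2.33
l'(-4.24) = 100.91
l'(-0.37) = 3.88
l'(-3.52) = 72.10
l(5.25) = 193.70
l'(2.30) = 19.71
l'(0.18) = 1.61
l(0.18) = -0.95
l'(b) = 4.74*b^2 - 3.22*b + 2.04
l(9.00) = 1038.50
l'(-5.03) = 138.16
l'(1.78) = 11.33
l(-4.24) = -159.30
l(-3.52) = -97.31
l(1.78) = 6.17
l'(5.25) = 115.78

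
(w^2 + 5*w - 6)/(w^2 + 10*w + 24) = (w - 1)/(w + 4)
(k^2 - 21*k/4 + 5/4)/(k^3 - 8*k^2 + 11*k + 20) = (k - 1/4)/(k^2 - 3*k - 4)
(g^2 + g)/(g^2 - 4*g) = (g + 1)/(g - 4)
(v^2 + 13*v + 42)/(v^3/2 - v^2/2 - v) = 2*(v^2 + 13*v + 42)/(v*(v^2 - v - 2))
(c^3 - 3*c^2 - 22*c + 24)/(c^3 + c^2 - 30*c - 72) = (c - 1)/(c + 3)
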